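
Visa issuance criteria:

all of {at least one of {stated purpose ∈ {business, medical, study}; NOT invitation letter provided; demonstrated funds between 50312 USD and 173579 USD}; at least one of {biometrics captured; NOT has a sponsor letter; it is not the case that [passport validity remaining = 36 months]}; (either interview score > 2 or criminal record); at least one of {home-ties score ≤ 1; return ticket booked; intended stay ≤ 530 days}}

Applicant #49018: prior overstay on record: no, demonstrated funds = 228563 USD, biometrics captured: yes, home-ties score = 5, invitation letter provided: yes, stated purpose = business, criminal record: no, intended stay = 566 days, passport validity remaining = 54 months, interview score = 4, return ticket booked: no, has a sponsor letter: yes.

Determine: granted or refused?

Refused

Atomic conditions:
  stated purpose ∈ {business, medical, study}: business is in the set → true
  NOT invitation letter provided: yes → false
  demonstrated funds between 50312 USD and 173579 USD: 228563 in [50312, 173579] is false
  biometrics captured: yes → true
  NOT has a sponsor letter: yes → false
  passport validity remaining = 36 months: 54 == 36 is false
  interview score > 2: 4 > 2 is true
  criminal record: no → false
  home-ties score ≤ 1: 5 ≤ 1 is false
  return ticket booked: no → false
  intended stay ≤ 530 days: 566 ≤ 530 is false
Combine:
[1] true OR false OR false = true
[2.3] NOT false = true
[2] true OR false OR true = true
[3] true OR false = true
[4] false OR false OR false = false
[root] true AND true AND true AND false = false
Overall: false → refused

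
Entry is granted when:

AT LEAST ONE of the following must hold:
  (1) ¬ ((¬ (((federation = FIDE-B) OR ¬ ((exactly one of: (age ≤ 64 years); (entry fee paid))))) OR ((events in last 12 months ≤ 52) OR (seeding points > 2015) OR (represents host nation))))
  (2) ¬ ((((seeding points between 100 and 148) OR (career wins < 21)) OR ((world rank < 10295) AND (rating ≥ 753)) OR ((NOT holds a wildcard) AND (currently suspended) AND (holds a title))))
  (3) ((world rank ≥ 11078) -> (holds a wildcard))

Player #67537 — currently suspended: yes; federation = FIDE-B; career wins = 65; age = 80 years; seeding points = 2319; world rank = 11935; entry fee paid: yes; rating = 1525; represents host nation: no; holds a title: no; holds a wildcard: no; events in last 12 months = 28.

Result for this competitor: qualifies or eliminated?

Atomic conditions:
  federation = FIDE-B: FIDE-B == FIDE-B is true
  age ≤ 64 years: 80 ≤ 64 is false
  entry fee paid: yes → true
  events in last 12 months ≤ 52: 28 ≤ 52 is true
  seeding points > 2015: 2319 > 2015 is true
  represents host nation: no → false
  seeding points between 100 and 148: 2319 in [100, 148] is false
  career wins < 21: 65 < 21 is false
  world rank < 10295: 11935 < 10295 is false
  rating ≥ 753: 1525 ≥ 753 is true
  NOT holds a wildcard: no → true
  currently suspended: yes → true
  holds a title: no → false
  world rank ≥ 11078: 11935 ≥ 11078 is true
  holds a wildcard: no → false
Combine:
[1.1.1.1.2.1] exactly-one(false, true) = true
[1.1.1.1.2] NOT true = false
[1.1.1.1] true OR false = true
[1.1.1] NOT true = false
[1.1.2] true OR true OR false = true
[1.1] false OR true = true
[1] NOT true = false
[2.1.1] false OR false = false
[2.1.2] false AND true = false
[2.1.3] true AND true AND false = false
[2.1] false OR false OR false = false
[2] NOT false = true
[3] true → false = false
[root] false OR true OR false = true
Overall: true → qualifies

Qualifies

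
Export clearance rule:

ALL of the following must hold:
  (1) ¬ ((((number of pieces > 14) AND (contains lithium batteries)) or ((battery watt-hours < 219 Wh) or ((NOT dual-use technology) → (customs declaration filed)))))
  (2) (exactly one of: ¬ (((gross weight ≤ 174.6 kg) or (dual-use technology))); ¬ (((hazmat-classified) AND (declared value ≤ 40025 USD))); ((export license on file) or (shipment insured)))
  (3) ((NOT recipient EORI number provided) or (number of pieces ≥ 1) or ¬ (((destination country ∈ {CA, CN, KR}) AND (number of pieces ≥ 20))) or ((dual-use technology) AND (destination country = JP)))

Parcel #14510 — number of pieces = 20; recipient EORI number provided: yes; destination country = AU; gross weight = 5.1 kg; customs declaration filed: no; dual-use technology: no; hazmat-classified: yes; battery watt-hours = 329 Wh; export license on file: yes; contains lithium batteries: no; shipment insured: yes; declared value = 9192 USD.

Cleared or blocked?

Atomic conditions:
  number of pieces > 14: 20 > 14 is true
  contains lithium batteries: no → false
  battery watt-hours < 219 Wh: 329 < 219 is false
  NOT dual-use technology: no → true
  customs declaration filed: no → false
  gross weight ≤ 174.6 kg: 5.1 ≤ 174.6 is true
  dual-use technology: no → false
  hazmat-classified: yes → true
  declared value ≤ 40025 USD: 9192 ≤ 40025 is true
  export license on file: yes → true
  shipment insured: yes → true
  NOT recipient EORI number provided: yes → false
  number of pieces ≥ 1: 20 ≥ 1 is true
  destination country ∈ {CA, CN, KR}: AU is not in the set → false
  number of pieces ≥ 20: 20 ≥ 20 is true
  destination country = JP: AU == JP is false
Combine:
[1.1.1] true AND false = false
[1.1.2.2] true → false = false
[1.1.2] false OR false = false
[1.1] false OR false = false
[1] NOT false = true
[2.1.1] true OR false = true
[2.1] NOT true = false
[2.2.1] true AND true = true
[2.2] NOT true = false
[2.3] true OR true = true
[2] exactly-one(false, false, true) = true
[3.3.1] false AND true = false
[3.3] NOT false = true
[3.4] false AND false = false
[3] false OR true OR true OR false = true
[root] true AND true AND true = true
Overall: true → cleared

Cleared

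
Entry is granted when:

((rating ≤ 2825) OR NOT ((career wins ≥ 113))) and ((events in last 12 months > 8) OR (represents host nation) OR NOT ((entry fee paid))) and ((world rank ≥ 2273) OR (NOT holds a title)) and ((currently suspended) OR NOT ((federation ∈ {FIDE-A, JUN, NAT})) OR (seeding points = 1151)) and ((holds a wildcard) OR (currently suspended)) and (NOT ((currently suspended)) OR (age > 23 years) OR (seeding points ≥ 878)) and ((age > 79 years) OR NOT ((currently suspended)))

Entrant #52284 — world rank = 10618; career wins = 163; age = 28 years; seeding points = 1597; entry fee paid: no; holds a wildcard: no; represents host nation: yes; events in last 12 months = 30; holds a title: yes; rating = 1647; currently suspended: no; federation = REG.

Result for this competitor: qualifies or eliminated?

Eliminated

Atomic conditions:
  rating ≤ 2825: 1647 ≤ 2825 is true
  career wins ≥ 113: 163 ≥ 113 is true
  events in last 12 months > 8: 30 > 8 is true
  represents host nation: yes → true
  entry fee paid: no → false
  world rank ≥ 2273: 10618 ≥ 2273 is true
  NOT holds a title: yes → false
  currently suspended: no → false
  federation ∈ {FIDE-A, JUN, NAT}: REG is not in the set → false
  seeding points = 1151: 1597 == 1151 is false
  holds a wildcard: no → false
  age > 23 years: 28 > 23 is true
  seeding points ≥ 878: 1597 ≥ 878 is true
  age > 79 years: 28 > 79 is false
Combine:
[1.2] NOT true = false
[1] true OR false = true
[2.3] NOT false = true
[2] true OR true OR true = true
[3] true OR false = true
[4.2] NOT false = true
[4] false OR true OR false = true
[5] false OR false = false
[6.1] NOT false = true
[6] true OR true OR true = true
[7.2] NOT false = true
[7] false OR true = true
[root] true AND true AND true AND true AND false AND true AND true = false
Overall: false → eliminated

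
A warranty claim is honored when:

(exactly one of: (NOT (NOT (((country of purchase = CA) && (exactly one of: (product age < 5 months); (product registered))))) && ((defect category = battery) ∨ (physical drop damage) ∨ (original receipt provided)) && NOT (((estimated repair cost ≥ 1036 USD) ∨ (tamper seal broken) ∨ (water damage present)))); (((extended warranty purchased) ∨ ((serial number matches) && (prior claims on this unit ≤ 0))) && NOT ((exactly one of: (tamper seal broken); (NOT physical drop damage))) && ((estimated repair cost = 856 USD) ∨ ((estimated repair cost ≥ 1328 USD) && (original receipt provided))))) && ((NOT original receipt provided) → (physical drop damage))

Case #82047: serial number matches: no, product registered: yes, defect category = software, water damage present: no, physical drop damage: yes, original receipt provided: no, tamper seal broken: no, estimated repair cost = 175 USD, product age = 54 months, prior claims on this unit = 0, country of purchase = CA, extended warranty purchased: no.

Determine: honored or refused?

Atomic conditions:
  country of purchase = CA: CA == CA is true
  product age < 5 months: 54 < 5 is false
  product registered: yes → true
  defect category = battery: software == battery is false
  physical drop damage: yes → true
  original receipt provided: no → false
  estimated repair cost ≥ 1036 USD: 175 ≥ 1036 is false
  tamper seal broken: no → false
  water damage present: no → false
  extended warranty purchased: no → false
  serial number matches: no → false
  prior claims on this unit ≤ 0: 0 ≤ 0 is true
  NOT physical drop damage: yes → false
  estimated repair cost = 856 USD: 175 == 856 is false
  estimated repair cost ≥ 1328 USD: 175 ≥ 1328 is false
  NOT original receipt provided: no → true
Combine:
[1.1.1.1.1.2] exactly-one(false, true) = true
[1.1.1.1.1] true AND true = true
[1.1.1.1] NOT true = false
[1.1.1] NOT false = true
[1.1.2] false OR true OR false = true
[1.1.3.1] false OR false OR false = false
[1.1.3] NOT false = true
[1.1] true AND true AND true = true
[1.2.1.2] false AND true = false
[1.2.1] false OR false = false
[1.2.2.1] exactly-one(false, false) = false
[1.2.2] NOT false = true
[1.2.3.2] false AND false = false
[1.2.3] false OR false = false
[1.2] false AND true AND false = false
[1] exactly-one(true, false) = true
[2] true → true = true
[root] true AND true = true
Overall: true → honored

Honored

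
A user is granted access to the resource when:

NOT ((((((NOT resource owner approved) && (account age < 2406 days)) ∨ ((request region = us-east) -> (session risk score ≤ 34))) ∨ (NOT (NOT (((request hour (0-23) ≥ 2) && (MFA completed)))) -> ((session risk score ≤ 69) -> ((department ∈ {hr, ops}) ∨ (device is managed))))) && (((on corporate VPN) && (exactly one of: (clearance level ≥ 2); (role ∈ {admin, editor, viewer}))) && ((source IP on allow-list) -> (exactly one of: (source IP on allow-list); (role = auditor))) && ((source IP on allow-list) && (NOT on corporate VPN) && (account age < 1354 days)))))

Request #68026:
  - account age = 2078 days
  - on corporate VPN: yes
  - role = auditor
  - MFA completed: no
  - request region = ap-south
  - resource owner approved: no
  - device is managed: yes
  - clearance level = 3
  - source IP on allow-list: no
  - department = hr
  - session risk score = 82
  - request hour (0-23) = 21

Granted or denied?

Granted

Atomic conditions:
  NOT resource owner approved: no → true
  account age < 2406 days: 2078 < 2406 is true
  request region = us-east: ap-south == us-east is false
  session risk score ≤ 34: 82 ≤ 34 is false
  request hour (0-23) ≥ 2: 21 ≥ 2 is true
  MFA completed: no → false
  session risk score ≤ 69: 82 ≤ 69 is false
  department ∈ {hr, ops}: hr is in the set → true
  device is managed: yes → true
  on corporate VPN: yes → true
  clearance level ≥ 2: 3 ≥ 2 is true
  role ∈ {admin, editor, viewer}: auditor is not in the set → false
  source IP on allow-list: no → false
  role = auditor: auditor == auditor is true
  NOT on corporate VPN: yes → false
  account age < 1354 days: 2078 < 1354 is false
Combine:
[1.1.1.1] true AND true = true
[1.1.1.2] false → false (antecedent false ⇒ implication holds) = true
[1.1.1] true OR true = true
[1.1.2.1.1.1] true AND false = false
[1.1.2.1.1] NOT false = true
[1.1.2.1] NOT true = false
[1.1.2.2.2] true OR true = true
[1.1.2.2] false → true (antecedent false ⇒ implication holds) = true
[1.1.2] false → true (antecedent false ⇒ implication holds) = true
[1.1] true OR true = true
[1.2.1.2] exactly-one(true, false) = true
[1.2.1] true AND true = true
[1.2.2.2] exactly-one(false, true) = true
[1.2.2] false → true (antecedent false ⇒ implication holds) = true
[1.2.3] false AND false AND false = false
[1.2] true AND true AND false = false
[1] true AND false = false
[root] NOT false = true
Overall: true → granted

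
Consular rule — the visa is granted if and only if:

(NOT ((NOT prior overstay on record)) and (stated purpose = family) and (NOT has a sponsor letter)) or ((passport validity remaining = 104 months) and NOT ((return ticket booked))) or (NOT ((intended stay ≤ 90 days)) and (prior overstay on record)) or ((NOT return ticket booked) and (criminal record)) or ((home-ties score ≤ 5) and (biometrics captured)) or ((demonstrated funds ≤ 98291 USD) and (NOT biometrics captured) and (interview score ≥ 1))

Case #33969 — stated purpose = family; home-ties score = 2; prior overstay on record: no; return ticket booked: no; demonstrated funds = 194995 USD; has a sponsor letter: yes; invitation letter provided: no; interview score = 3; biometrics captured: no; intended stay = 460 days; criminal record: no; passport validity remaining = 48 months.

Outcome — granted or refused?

Refused

Atomic conditions:
  NOT prior overstay on record: no → true
  stated purpose = family: family == family is true
  NOT has a sponsor letter: yes → false
  passport validity remaining = 104 months: 48 == 104 is false
  return ticket booked: no → false
  intended stay ≤ 90 days: 460 ≤ 90 is false
  prior overstay on record: no → false
  NOT return ticket booked: no → true
  criminal record: no → false
  home-ties score ≤ 5: 2 ≤ 5 is true
  biometrics captured: no → false
  demonstrated funds ≤ 98291 USD: 194995 ≤ 98291 is false
  NOT biometrics captured: no → true
  interview score ≥ 1: 3 ≥ 1 is true
Combine:
[1.1] NOT true = false
[1] false AND true AND false = false
[2.2] NOT false = true
[2] false AND true = false
[3.1] NOT false = true
[3] true AND false = false
[4] true AND false = false
[5] true AND false = false
[6] false AND true AND true = false
[root] false OR false OR false OR false OR false OR false = false
Overall: false → refused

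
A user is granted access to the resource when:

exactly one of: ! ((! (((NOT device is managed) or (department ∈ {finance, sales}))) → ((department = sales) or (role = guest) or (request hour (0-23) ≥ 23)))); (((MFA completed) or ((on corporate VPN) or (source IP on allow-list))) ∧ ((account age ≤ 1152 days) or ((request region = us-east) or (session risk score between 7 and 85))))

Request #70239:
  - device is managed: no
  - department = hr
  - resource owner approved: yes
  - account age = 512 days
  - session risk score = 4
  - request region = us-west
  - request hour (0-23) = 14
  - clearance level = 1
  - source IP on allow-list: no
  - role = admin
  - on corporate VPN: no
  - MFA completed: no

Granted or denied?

Denied

Atomic conditions:
  NOT device is managed: no → true
  department ∈ {finance, sales}: hr is not in the set → false
  department = sales: hr == sales is false
  role = guest: admin == guest is false
  request hour (0-23) ≥ 23: 14 ≥ 23 is false
  MFA completed: no → false
  on corporate VPN: no → false
  source IP on allow-list: no → false
  account age ≤ 1152 days: 512 ≤ 1152 is true
  request region = us-east: us-west == us-east is false
  session risk score between 7 and 85: 4 in [7, 85] is false
Combine:
[1.1.1.1] true OR false = true
[1.1.1] NOT true = false
[1.1.2] false OR false OR false = false
[1.1] false → false (antecedent false ⇒ implication holds) = true
[1] NOT true = false
[2.1.2] false OR false = false
[2.1] false OR false = false
[2.2.2] false OR false = false
[2.2] true OR false = true
[2] false AND true = false
[root] exactly-one(false, false) = false
Overall: false → denied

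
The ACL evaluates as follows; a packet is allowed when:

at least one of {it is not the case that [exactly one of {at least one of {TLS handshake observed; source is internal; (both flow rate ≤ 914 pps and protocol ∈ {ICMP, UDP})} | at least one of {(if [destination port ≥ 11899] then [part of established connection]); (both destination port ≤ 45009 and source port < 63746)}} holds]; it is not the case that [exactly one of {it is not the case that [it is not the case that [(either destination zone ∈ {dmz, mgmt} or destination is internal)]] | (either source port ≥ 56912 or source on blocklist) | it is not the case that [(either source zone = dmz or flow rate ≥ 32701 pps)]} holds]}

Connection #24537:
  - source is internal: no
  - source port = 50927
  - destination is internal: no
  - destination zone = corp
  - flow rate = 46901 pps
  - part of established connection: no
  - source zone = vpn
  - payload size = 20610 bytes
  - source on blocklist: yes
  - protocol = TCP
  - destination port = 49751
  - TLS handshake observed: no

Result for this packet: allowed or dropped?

Allowed

Atomic conditions:
  TLS handshake observed: no → false
  source is internal: no → false
  flow rate ≤ 914 pps: 46901 ≤ 914 is false
  protocol ∈ {ICMP, UDP}: TCP is not in the set → false
  destination port ≥ 11899: 49751 ≥ 11899 is true
  part of established connection: no → false
  destination port ≤ 45009: 49751 ≤ 45009 is false
  source port < 63746: 50927 < 63746 is true
  destination zone ∈ {dmz, mgmt}: corp is not in the set → false
  destination is internal: no → false
  source port ≥ 56912: 50927 ≥ 56912 is false
  source on blocklist: yes → true
  source zone = dmz: vpn == dmz is false
  flow rate ≥ 32701 pps: 46901 ≥ 32701 is true
Combine:
[1.1.1.3] false AND false = false
[1.1.1] false OR false OR false = false
[1.1.2.1] true → false = false
[1.1.2.2] false AND true = false
[1.1.2] false OR false = false
[1.1] exactly-one(false, false) = false
[1] NOT false = true
[2.1.1.1.1] false OR false = false
[2.1.1.1] NOT false = true
[2.1.1] NOT true = false
[2.1.2] false OR true = true
[2.1.3.1] false OR true = true
[2.1.3] NOT true = false
[2.1] exactly-one(false, true, false) = true
[2] NOT true = false
[root] true OR false = true
Overall: true → allowed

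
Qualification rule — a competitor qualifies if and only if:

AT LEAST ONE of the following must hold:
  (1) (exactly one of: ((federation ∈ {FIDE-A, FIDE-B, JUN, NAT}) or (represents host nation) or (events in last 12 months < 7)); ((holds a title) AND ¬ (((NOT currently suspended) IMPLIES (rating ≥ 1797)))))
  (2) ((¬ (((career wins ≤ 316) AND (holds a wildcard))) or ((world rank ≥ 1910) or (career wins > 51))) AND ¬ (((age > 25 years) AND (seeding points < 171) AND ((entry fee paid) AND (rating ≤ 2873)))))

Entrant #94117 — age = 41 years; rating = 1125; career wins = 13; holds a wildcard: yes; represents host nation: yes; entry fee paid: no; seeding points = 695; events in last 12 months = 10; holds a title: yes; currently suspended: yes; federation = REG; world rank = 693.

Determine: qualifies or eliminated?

Qualifies

Atomic conditions:
  federation ∈ {FIDE-A, FIDE-B, JUN, NAT}: REG is not in the set → false
  represents host nation: yes → true
  events in last 12 months < 7: 10 < 7 is false
  holds a title: yes → true
  NOT currently suspended: yes → false
  rating ≥ 1797: 1125 ≥ 1797 is false
  career wins ≤ 316: 13 ≤ 316 is true
  holds a wildcard: yes → true
  world rank ≥ 1910: 693 ≥ 1910 is false
  career wins > 51: 13 > 51 is false
  age > 25 years: 41 > 25 is true
  seeding points < 171: 695 < 171 is false
  entry fee paid: no → false
  rating ≤ 2873: 1125 ≤ 2873 is true
Combine:
[1.1] false OR true OR false = true
[1.2.2.1] false → false (antecedent false ⇒ implication holds) = true
[1.2.2] NOT true = false
[1.2] true AND false = false
[1] exactly-one(true, false) = true
[2.1.1.1] true AND true = true
[2.1.1] NOT true = false
[2.1.2] false OR false = false
[2.1] false OR false = false
[2.2.1.3] false AND true = false
[2.2.1] true AND false AND false = false
[2.2] NOT false = true
[2] false AND true = false
[root] true OR false = true
Overall: true → qualifies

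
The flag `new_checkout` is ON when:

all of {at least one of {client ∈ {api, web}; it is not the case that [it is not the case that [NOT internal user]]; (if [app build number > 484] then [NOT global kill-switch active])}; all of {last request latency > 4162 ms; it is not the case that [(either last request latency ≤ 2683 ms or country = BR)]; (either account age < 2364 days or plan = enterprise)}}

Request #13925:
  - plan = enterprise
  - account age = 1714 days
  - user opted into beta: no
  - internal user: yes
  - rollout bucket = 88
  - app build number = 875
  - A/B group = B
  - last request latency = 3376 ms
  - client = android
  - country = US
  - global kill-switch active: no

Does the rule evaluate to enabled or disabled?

Disabled

Atomic conditions:
  client ∈ {api, web}: android is not in the set → false
  NOT internal user: yes → false
  app build number > 484: 875 > 484 is true
  NOT global kill-switch active: no → true
  last request latency > 4162 ms: 3376 > 4162 is false
  last request latency ≤ 2683 ms: 3376 ≤ 2683 is false
  country = BR: US == BR is false
  account age < 2364 days: 1714 < 2364 is true
  plan = enterprise: enterprise == enterprise is true
Combine:
[1.2.1] NOT false = true
[1.2] NOT true = false
[1.3] true → true = true
[1] false OR false OR true = true
[2.2.1] false OR false = false
[2.2] NOT false = true
[2.3] true OR true = true
[2] false AND true AND true = false
[root] true AND false = false
Overall: false → disabled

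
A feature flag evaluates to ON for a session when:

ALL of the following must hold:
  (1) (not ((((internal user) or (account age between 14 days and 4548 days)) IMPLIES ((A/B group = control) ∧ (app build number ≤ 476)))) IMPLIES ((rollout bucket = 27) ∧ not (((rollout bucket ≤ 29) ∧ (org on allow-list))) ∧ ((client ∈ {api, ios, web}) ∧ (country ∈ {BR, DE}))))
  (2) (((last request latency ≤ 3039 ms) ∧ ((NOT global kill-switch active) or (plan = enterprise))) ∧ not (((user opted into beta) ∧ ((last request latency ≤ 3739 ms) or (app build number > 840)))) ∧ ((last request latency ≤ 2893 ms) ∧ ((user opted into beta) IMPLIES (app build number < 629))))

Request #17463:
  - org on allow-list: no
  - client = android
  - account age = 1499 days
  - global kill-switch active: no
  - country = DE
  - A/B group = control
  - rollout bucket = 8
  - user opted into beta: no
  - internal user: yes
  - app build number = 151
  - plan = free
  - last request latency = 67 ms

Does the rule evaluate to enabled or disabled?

Atomic conditions:
  internal user: yes → true
  account age between 14 days and 4548 days: 1499 in [14, 4548] is true
  A/B group = control: control == control is true
  app build number ≤ 476: 151 ≤ 476 is true
  rollout bucket = 27: 8 == 27 is false
  rollout bucket ≤ 29: 8 ≤ 29 is true
  org on allow-list: no → false
  client ∈ {api, ios, web}: android is not in the set → false
  country ∈ {BR, DE}: DE is in the set → true
  last request latency ≤ 3039 ms: 67 ≤ 3039 is true
  NOT global kill-switch active: no → true
  plan = enterprise: free == enterprise is false
  user opted into beta: no → false
  last request latency ≤ 3739 ms: 67 ≤ 3739 is true
  app build number > 840: 151 > 840 is false
  last request latency ≤ 2893 ms: 67 ≤ 2893 is true
  app build number < 629: 151 < 629 is true
Combine:
[1.1.1.1] true OR true = true
[1.1.1.2] true AND true = true
[1.1.1] true → true = true
[1.1] NOT true = false
[1.2.2.1] true AND false = false
[1.2.2] NOT false = true
[1.2.3] false AND true = false
[1.2] false AND true AND false = false
[1] false → false (antecedent false ⇒ implication holds) = true
[2.1.2] true OR false = true
[2.1] true AND true = true
[2.2.1.2] true OR false = true
[2.2.1] false AND true = false
[2.2] NOT false = true
[2.3.2] false → true (antecedent false ⇒ implication holds) = true
[2.3] true AND true = true
[2] true AND true AND true = true
[root] true AND true = true
Overall: true → enabled

Enabled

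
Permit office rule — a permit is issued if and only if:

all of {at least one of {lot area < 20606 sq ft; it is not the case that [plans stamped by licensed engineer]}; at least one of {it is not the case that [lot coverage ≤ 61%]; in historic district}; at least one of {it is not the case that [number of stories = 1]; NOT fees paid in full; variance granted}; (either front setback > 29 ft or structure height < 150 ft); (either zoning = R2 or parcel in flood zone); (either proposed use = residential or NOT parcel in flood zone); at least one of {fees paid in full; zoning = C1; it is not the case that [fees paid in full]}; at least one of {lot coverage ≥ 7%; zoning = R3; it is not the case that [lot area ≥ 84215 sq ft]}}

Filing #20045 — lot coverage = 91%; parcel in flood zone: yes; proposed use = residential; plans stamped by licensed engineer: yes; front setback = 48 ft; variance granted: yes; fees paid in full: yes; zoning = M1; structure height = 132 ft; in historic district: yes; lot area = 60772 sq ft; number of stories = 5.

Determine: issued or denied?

Denied

Atomic conditions:
  lot area < 20606 sq ft: 60772 < 20606 is false
  plans stamped by licensed engineer: yes → true
  lot coverage ≤ 61%: 91 ≤ 61 is false
  in historic district: yes → true
  number of stories = 1: 5 == 1 is false
  NOT fees paid in full: yes → false
  variance granted: yes → true
  front setback > 29 ft: 48 > 29 is true
  structure height < 150 ft: 132 < 150 is true
  zoning = R2: M1 == R2 is false
  parcel in flood zone: yes → true
  proposed use = residential: residential == residential is true
  NOT parcel in flood zone: yes → false
  fees paid in full: yes → true
  zoning = C1: M1 == C1 is false
  lot coverage ≥ 7%: 91 ≥ 7 is true
  zoning = R3: M1 == R3 is false
  lot area ≥ 84215 sq ft: 60772 ≥ 84215 is false
Combine:
[1.2] NOT true = false
[1] false OR false = false
[2.1] NOT false = true
[2] true OR true = true
[3.1] NOT false = true
[3] true OR false OR true = true
[4] true OR true = true
[5] false OR true = true
[6] true OR false = true
[7.3] NOT true = false
[7] true OR false OR false = true
[8.3] NOT false = true
[8] true OR false OR true = true
[root] false AND true AND true AND true AND true AND true AND true AND true = false
Overall: false → denied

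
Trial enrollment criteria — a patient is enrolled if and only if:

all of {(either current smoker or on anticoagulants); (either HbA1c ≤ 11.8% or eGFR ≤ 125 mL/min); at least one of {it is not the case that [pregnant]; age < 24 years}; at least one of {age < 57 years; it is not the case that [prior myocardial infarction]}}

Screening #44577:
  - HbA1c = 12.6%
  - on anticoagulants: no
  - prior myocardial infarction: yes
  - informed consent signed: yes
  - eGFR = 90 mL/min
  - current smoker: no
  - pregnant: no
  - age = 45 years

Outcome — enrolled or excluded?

Atomic conditions:
  current smoker: no → false
  on anticoagulants: no → false
  HbA1c ≤ 11.8%: 12.6 ≤ 11.8 is false
  eGFR ≤ 125 mL/min: 90 ≤ 125 is true
  pregnant: no → false
  age < 24 years: 45 < 24 is false
  age < 57 years: 45 < 57 is true
  prior myocardial infarction: yes → true
Combine:
[1] false OR false = false
[2] false OR true = true
[3.1] NOT false = true
[3] true OR false = true
[4.2] NOT true = false
[4] true OR false = true
[root] false AND true AND true AND true = false
Overall: false → excluded

Excluded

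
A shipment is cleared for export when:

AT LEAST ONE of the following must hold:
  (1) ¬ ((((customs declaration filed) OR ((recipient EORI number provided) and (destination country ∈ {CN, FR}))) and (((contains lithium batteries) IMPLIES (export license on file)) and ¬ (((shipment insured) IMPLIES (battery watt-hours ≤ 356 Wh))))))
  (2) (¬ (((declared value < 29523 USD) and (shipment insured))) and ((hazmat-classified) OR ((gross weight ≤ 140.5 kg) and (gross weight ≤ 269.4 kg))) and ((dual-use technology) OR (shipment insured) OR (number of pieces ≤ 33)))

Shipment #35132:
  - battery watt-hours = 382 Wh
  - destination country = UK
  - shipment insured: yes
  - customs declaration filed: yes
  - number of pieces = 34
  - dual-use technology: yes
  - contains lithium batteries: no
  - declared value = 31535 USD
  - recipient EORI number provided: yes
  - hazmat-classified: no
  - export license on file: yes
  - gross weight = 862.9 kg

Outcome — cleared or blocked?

Atomic conditions:
  customs declaration filed: yes → true
  recipient EORI number provided: yes → true
  destination country ∈ {CN, FR}: UK is not in the set → false
  contains lithium batteries: no → false
  export license on file: yes → true
  shipment insured: yes → true
  battery watt-hours ≤ 356 Wh: 382 ≤ 356 is false
  declared value < 29523 USD: 31535 < 29523 is false
  hazmat-classified: no → false
  gross weight ≤ 140.5 kg: 862.9 ≤ 140.5 is false
  gross weight ≤ 269.4 kg: 862.9 ≤ 269.4 is false
  dual-use technology: yes → true
  number of pieces ≤ 33: 34 ≤ 33 is false
Combine:
[1.1.1.2] true AND false = false
[1.1.1] true OR false = true
[1.1.2.1] false → true (antecedent false ⇒ implication holds) = true
[1.1.2.2.1] true → false = false
[1.1.2.2] NOT false = true
[1.1.2] true AND true = true
[1.1] true AND true = true
[1] NOT true = false
[2.1.1] false AND true = false
[2.1] NOT false = true
[2.2.2] false AND false = false
[2.2] false OR false = false
[2.3] true OR true OR false = true
[2] true AND false AND true = false
[root] false OR false = false
Overall: false → blocked

Blocked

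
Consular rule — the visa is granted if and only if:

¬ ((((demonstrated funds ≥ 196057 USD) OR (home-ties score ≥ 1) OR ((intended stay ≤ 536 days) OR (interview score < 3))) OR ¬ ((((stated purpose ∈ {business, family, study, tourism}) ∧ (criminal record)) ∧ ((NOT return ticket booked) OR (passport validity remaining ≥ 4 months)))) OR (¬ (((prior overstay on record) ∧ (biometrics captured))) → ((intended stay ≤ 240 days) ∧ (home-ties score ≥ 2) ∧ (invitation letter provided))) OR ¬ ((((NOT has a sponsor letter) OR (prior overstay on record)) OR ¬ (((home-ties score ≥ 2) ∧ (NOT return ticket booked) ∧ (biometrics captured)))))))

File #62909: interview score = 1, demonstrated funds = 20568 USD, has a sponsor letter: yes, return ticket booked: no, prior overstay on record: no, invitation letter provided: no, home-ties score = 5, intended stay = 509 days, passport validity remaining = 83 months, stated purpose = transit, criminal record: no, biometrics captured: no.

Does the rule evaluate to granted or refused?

Atomic conditions:
  demonstrated funds ≥ 196057 USD: 20568 ≥ 196057 is false
  home-ties score ≥ 1: 5 ≥ 1 is true
  intended stay ≤ 536 days: 509 ≤ 536 is true
  interview score < 3: 1 < 3 is true
  stated purpose ∈ {business, family, study, tourism}: transit is not in the set → false
  criminal record: no → false
  NOT return ticket booked: no → true
  passport validity remaining ≥ 4 months: 83 ≥ 4 is true
  prior overstay on record: no → false
  biometrics captured: no → false
  intended stay ≤ 240 days: 509 ≤ 240 is false
  home-ties score ≥ 2: 5 ≥ 2 is true
  invitation letter provided: no → false
  NOT has a sponsor letter: yes → false
Combine:
[1.1.3] true OR true = true
[1.1] false OR true OR true = true
[1.2.1.1] false AND false = false
[1.2.1.2] true OR true = true
[1.2.1] false AND true = false
[1.2] NOT false = true
[1.3.1.1] false AND false = false
[1.3.1] NOT false = true
[1.3.2] false AND true AND false = false
[1.3] true → false = false
[1.4.1.1] false OR false = false
[1.4.1.2.1] true AND true AND false = false
[1.4.1.2] NOT false = true
[1.4.1] false OR true = true
[1.4] NOT true = false
[1] true OR true OR false OR false = true
[root] NOT true = false
Overall: false → refused

Refused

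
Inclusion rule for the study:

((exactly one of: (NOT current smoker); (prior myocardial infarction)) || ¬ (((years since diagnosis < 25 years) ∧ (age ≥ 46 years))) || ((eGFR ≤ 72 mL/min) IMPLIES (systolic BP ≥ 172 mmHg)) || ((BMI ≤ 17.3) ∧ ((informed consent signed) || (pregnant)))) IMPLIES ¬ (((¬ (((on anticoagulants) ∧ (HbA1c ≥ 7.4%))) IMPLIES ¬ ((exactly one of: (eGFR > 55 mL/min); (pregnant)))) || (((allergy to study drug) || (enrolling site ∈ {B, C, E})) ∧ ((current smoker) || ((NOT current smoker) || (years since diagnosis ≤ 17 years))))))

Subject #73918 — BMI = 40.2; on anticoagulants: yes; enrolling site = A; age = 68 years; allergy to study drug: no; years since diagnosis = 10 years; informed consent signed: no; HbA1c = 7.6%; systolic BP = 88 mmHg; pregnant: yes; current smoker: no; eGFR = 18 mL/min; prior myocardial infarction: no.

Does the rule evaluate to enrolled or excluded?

Atomic conditions:
  NOT current smoker: no → true
  prior myocardial infarction: no → false
  years since diagnosis < 25 years: 10 < 25 is true
  age ≥ 46 years: 68 ≥ 46 is true
  eGFR ≤ 72 mL/min: 18 ≤ 72 is true
  systolic BP ≥ 172 mmHg: 88 ≥ 172 is false
  BMI ≤ 17.3: 40.2 ≤ 17.3 is false
  informed consent signed: no → false
  pregnant: yes → true
  on anticoagulants: yes → true
  HbA1c ≥ 7.4%: 7.6 ≥ 7.4 is true
  eGFR > 55 mL/min: 18 > 55 is false
  allergy to study drug: no → false
  enrolling site ∈ {B, C, E}: A is not in the set → false
  current smoker: no → false
  years since diagnosis ≤ 17 years: 10 ≤ 17 is true
Combine:
[1.1] exactly-one(true, false) = true
[1.2.1] true AND true = true
[1.2] NOT true = false
[1.3] true → false = false
[1.4.2] false OR true = true
[1.4] false AND true = false
[1] true OR false OR false OR false = true
[2.1.1.1.1] true AND true = true
[2.1.1.1] NOT true = false
[2.1.1.2.1] exactly-one(false, true) = true
[2.1.1.2] NOT true = false
[2.1.1] false → false (antecedent false ⇒ implication holds) = true
[2.1.2.1] false OR false = false
[2.1.2.2.2] true OR true = true
[2.1.2.2] false OR true = true
[2.1.2] false AND true = false
[2.1] true OR false = true
[2] NOT true = false
[root] true → false = false
Overall: false → excluded

Excluded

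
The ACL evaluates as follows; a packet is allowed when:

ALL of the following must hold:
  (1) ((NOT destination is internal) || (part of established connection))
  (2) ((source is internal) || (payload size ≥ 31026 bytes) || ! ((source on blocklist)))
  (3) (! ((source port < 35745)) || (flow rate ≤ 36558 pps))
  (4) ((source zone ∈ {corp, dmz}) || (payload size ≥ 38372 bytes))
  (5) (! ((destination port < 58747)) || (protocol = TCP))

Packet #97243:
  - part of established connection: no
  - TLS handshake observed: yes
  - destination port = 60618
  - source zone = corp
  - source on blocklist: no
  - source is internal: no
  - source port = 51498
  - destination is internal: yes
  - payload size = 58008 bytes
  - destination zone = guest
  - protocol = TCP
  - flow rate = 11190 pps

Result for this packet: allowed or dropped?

Dropped

Atomic conditions:
  NOT destination is internal: yes → false
  part of established connection: no → false
  source is internal: no → false
  payload size ≥ 31026 bytes: 58008 ≥ 31026 is true
  source on blocklist: no → false
  source port < 35745: 51498 < 35745 is false
  flow rate ≤ 36558 pps: 11190 ≤ 36558 is true
  source zone ∈ {corp, dmz}: corp is in the set → true
  payload size ≥ 38372 bytes: 58008 ≥ 38372 is true
  destination port < 58747: 60618 < 58747 is false
  protocol = TCP: TCP == TCP is true
Combine:
[1] false OR false = false
[2.3] NOT false = true
[2] false OR true OR true = true
[3.1] NOT false = true
[3] true OR true = true
[4] true OR true = true
[5.1] NOT false = true
[5] true OR true = true
[root] false AND true AND true AND true AND true = false
Overall: false → dropped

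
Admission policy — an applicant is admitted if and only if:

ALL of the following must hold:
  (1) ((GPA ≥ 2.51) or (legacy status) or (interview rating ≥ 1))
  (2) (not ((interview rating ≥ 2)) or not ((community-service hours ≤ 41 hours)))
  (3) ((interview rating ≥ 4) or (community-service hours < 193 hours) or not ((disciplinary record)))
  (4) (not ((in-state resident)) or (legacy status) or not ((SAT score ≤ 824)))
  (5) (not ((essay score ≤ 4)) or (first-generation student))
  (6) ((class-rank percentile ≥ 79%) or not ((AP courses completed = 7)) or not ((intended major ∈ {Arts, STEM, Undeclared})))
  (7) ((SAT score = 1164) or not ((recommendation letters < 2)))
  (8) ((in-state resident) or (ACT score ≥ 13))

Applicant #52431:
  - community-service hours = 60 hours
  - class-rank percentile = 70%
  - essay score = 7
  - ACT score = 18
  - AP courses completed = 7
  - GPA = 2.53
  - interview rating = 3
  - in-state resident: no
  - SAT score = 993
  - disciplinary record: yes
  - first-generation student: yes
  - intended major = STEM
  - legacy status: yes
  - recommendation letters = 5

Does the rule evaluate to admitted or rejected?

Rejected

Atomic conditions:
  GPA ≥ 2.51: 2.53 ≥ 2.51 is true
  legacy status: yes → true
  interview rating ≥ 1: 3 ≥ 1 is true
  interview rating ≥ 2: 3 ≥ 2 is true
  community-service hours ≤ 41 hours: 60 ≤ 41 is false
  interview rating ≥ 4: 3 ≥ 4 is false
  community-service hours < 193 hours: 60 < 193 is true
  disciplinary record: yes → true
  in-state resident: no → false
  SAT score ≤ 824: 993 ≤ 824 is false
  essay score ≤ 4: 7 ≤ 4 is false
  first-generation student: yes → true
  class-rank percentile ≥ 79%: 70 ≥ 79 is false
  AP courses completed = 7: 7 == 7 is true
  intended major ∈ {Arts, STEM, Undeclared}: STEM is in the set → true
  SAT score = 1164: 993 == 1164 is false
  recommendation letters < 2: 5 < 2 is false
  ACT score ≥ 13: 18 ≥ 13 is true
Combine:
[1] true OR true OR true = true
[2.1] NOT true = false
[2.2] NOT false = true
[2] false OR true = true
[3.3] NOT true = false
[3] false OR true OR false = true
[4.1] NOT false = true
[4.3] NOT false = true
[4] true OR true OR true = true
[5.1] NOT false = true
[5] true OR true = true
[6.2] NOT true = false
[6.3] NOT true = false
[6] false OR false OR false = false
[7.2] NOT false = true
[7] false OR true = true
[8] false OR true = true
[root] true AND true AND true AND true AND true AND false AND true AND true = false
Overall: false → rejected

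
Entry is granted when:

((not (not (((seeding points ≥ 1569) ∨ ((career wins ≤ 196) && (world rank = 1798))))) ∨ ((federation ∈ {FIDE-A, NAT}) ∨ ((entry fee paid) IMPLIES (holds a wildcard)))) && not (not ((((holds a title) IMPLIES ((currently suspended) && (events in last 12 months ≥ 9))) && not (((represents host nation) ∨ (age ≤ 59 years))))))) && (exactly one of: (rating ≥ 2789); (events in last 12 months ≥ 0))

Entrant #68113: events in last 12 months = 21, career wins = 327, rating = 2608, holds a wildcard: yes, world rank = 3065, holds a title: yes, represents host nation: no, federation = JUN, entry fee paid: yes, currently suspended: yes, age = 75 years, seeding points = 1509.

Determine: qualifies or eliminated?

Qualifies

Atomic conditions:
  seeding points ≥ 1569: 1509 ≥ 1569 is false
  career wins ≤ 196: 327 ≤ 196 is false
  world rank = 1798: 3065 == 1798 is false
  federation ∈ {FIDE-A, NAT}: JUN is not in the set → false
  entry fee paid: yes → true
  holds a wildcard: yes → true
  holds a title: yes → true
  currently suspended: yes → true
  events in last 12 months ≥ 9: 21 ≥ 9 is true
  represents host nation: no → false
  age ≤ 59 years: 75 ≤ 59 is false
  rating ≥ 2789: 2608 ≥ 2789 is false
  events in last 12 months ≥ 0: 21 ≥ 0 is true
Combine:
[1.1.1.1.1.2] false AND false = false
[1.1.1.1.1] false OR false = false
[1.1.1.1] NOT false = true
[1.1.1] NOT true = false
[1.1.2.2] true → true = true
[1.1.2] false OR true = true
[1.1] false OR true = true
[1.2.1.1.1.2] true AND true = true
[1.2.1.1.1] true → true = true
[1.2.1.1.2.1] false OR false = false
[1.2.1.1.2] NOT false = true
[1.2.1.1] true AND true = true
[1.2.1] NOT true = false
[1.2] NOT false = true
[1] true AND true = true
[2] exactly-one(false, true) = true
[root] true AND true = true
Overall: true → qualifies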